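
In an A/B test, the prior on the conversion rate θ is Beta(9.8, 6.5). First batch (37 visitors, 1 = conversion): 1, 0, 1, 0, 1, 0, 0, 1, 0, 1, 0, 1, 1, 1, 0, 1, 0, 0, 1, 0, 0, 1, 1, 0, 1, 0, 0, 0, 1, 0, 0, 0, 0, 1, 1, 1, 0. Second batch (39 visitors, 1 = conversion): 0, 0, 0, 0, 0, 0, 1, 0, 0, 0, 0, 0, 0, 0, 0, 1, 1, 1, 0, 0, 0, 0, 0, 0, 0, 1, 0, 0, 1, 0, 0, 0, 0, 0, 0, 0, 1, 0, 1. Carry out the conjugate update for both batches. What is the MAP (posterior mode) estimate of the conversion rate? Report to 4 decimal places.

0.3743

The Beta prior is conjugate to a Binomial/Bernoulli likelihood; the update adds successes to α and failures to β.
After batch 1: Beta(9.8+17, 6.5+20) = Beta(26.8, 26.5).
After batch 2: Beta(26.8+8, 26.5+31) = Beta(34.8, 57.5).
Mode of Beta(a,b) for a,b>1 is (a−1)/(a+b−2) = 33.8/90.3 = 0.3743.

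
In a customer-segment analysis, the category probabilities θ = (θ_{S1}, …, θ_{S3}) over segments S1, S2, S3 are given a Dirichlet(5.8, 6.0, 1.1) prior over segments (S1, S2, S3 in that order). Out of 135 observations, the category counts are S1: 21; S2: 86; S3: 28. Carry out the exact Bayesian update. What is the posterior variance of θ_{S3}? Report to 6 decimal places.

The Dirichlet prior is conjugate to the Multinomial likelihood: each posterior αⱼ = prior αⱼ + observed count nⱼ.
Posterior concentration: (26.8, 92.0, 29.1), total = 147.9.
Var[θ_j] = α_j(Σα−α_j)/((Σα)²(Σα+1)) = 29.1·118.8/(147.9²·148.9) = 0.001061.

0.001061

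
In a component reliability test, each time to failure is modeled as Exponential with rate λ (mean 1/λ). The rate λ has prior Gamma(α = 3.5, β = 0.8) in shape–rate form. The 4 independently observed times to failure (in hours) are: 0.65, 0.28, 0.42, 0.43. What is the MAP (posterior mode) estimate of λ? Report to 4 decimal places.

With a Gamma(shape α, rate β) prior on the exponential rate λ, the posterior after n observations with total T = Σxᵢ is Gamma(α+n, β+T).
Sum of observations T = 1.78 hours; n = 4.
Posterior: Gamma(3.5+4, 0.8+1.78) = Gamma(7.5, 2.58).
Mode = (α−1)/β = 2.5194.

2.5194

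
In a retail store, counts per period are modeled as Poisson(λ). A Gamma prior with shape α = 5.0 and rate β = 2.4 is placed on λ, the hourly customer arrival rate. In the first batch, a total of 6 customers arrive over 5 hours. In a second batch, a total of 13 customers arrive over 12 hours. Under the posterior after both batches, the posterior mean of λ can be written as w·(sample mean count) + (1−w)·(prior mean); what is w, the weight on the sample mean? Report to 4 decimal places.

0.8763

With a Gamma(shape α, rate β) prior, the Poisson likelihood is conjugate: the posterior is Gamma(α + ΣXᵢ, β + n).
Total number of hours: n = 5 + 12 = 17.
Posterior mean = (α₀+S)/(β₀+n) = [n/(β₀+n)]·(S/n) + [β₀/(β₀+n)]·(α₀/β₀), so only n and β₀ enter the weight.
Weight on data w = n/(β₀+n) = 17/(2.4+17) = 17/19.4 = 0.8763.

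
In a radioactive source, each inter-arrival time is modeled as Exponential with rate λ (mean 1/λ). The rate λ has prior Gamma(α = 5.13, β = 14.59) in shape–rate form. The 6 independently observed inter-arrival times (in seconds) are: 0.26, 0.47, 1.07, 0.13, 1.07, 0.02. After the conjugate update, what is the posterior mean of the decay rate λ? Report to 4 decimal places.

With a Gamma(shape α, rate β) prior on the exponential rate λ, the posterior after n observations with total T = Σxᵢ is Gamma(α+n, β+T).
Sum of observations T = 3.02 seconds; n = 6.
Posterior: Gamma(5.13+6, 14.59+3.02) = Gamma(11.13, 17.61).
Posterior mean of λ = α/β = 11.13/17.61 = 0.6320.

0.6320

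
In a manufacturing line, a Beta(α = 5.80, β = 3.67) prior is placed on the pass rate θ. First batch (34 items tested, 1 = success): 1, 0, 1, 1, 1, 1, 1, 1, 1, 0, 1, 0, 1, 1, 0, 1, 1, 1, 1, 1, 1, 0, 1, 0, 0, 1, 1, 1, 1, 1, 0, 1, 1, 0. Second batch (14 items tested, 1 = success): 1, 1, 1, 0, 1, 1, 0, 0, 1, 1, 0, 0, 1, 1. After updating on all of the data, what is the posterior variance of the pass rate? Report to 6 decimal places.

0.003642

The Beta prior is conjugate to a Binomial/Bernoulli likelihood; the update adds successes to α and failures to β.
After batch 1: Beta(5.80+25, 3.67+9) = Beta(30.80, 12.67).
After batch 2: Beta(30.80+9, 12.67+5) = Beta(39.80, 17.67).
Var = αβ/((α+β)²(α+β+1)) = 39.80·17.67/(57.47²·58.47) = 0.003642.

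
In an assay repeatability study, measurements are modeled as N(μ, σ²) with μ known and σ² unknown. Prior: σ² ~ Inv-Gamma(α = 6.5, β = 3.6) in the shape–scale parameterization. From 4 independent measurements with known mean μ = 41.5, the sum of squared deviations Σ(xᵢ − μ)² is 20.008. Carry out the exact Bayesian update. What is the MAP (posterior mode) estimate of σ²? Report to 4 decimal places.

With known mean μ and an Inverse-Gamma(α, β) prior on σ², the Normal likelihood is conjugate: posterior is Inv-Gamma(α + n/2, β + Σ(xᵢ−μ)²/2).
Posterior: Inv-Gamma(6.5 + 4/2, 3.6 + 20.008/2) = Inv-Gamma(8.50, 13.6040).
Mode = β/(α+1) = 13.6040/9.50 = 1.4320.

1.4320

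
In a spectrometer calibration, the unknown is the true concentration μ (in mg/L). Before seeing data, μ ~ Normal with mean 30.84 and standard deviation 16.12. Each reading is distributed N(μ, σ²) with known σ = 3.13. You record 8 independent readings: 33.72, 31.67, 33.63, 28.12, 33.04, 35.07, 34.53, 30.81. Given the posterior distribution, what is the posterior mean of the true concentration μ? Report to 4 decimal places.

For Normal data with known variance σ², a Normal(μ₀, σ₀²) prior on μ is conjugate. Posterior precision = 1/σ₀² + n/σ²; posterior mean is the precision-weighted average of μ₀ and x̄.
Σxᵢ = 33.72 + 31.67 + 33.63 + 28.12 + 33.04 + 35.07 + 34.53 + 30.81 = 260.59, so n·x̄ = 260.59.
σ₀² = 16.12² = 259.8544, σ² = 3.13² = 9.7969; σ² + n·σ₀² = 9.7969 + 8·259.8544 = 2088.6321.
Posterior mean = (μ₀/σ₀² + n·x̄/σ²)/(1/σ₀² + n/σ²) = (σ²·μ₀ + σ₀²·n·x̄)/(σ² + n·σ₀²) = (9.7969·30.84 + 259.8544·260.59)/2088.6321 = 68017.594492/2088.6321 = 32.5656.

32.5656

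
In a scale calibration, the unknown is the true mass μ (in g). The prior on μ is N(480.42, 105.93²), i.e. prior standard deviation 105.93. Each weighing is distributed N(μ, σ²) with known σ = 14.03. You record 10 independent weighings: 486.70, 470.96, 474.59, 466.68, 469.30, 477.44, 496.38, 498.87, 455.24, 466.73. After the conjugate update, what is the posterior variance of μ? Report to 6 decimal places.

For Normal data with known variance σ², a Normal(μ₀, σ₀²) prior on μ is conjugate. Posterior precision = 1/σ₀² + n/σ²; posterior mean is the precision-weighted average of μ₀ and x̄.
σ₀² = 105.93² = 11221.1649, σ² = 14.03² = 196.8409; σ² + n·σ₀² = 196.8409 + 10·11221.1649 = 112408.4899.
Posterior precision = 1/σ₀² + n/σ² = 1/11221.1649 + 10/196.8409 = (σ² + n·σ₀²)/(σ₀²σ²) = 112408.4899/(11221.1649·196.8409); posterior variance σₙ² = σ₀²σ²/(σ² + n·σ₀²) = 11221.1649·196.8409/112408.4899 = 19.649621.

19.649621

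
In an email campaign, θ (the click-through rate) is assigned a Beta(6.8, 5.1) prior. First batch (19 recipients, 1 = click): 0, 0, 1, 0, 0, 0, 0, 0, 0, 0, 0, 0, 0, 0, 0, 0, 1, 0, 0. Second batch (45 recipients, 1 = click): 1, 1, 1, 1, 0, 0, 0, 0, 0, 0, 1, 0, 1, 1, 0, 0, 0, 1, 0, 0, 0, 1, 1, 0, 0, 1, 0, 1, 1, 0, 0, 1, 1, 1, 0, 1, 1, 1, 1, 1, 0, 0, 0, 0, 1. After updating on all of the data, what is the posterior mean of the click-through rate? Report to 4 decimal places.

The Beta prior is conjugate to a Binomial/Bernoulli likelihood; the update adds successes to α and failures to β.
After batch 1: Beta(6.8+2, 5.1+17) = Beta(8.8, 22.1).
After batch 2: Beta(8.8+22, 22.1+23) = Beta(30.8, 45.1).
Posterior mean = α/(α+β) = 30.8/75.9 = 0.4058.

0.4058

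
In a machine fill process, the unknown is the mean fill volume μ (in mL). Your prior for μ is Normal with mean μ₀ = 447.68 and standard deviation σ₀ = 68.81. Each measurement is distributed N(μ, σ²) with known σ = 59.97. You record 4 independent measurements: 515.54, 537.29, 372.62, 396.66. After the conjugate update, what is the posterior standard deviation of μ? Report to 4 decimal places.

For Normal data with known variance σ², a Normal(μ₀, σ₀²) prior on μ is conjugate. Posterior precision = 1/σ₀² + n/σ²; posterior mean is the precision-weighted average of μ₀ and x̄.
σ₀² = 68.81² = 4734.8161, σ² = 59.97² = 3596.4009; σ² + n·σ₀² = 3596.4009 + 4·4734.8161 = 22535.6653.
Posterior precision = 1/σ₀² + n/σ² = 1/4734.8161 + 4/3596.4009 = (σ² + n·σ₀²)/(σ₀²σ²) = 22535.6653/(4734.8161·3596.4009); posterior variance σₙ² = σ₀²σ²/(σ² + n·σ₀²) = 4734.8161·3596.4009/22535.6653 = 755.615450.
Posterior SD = √σₙ² = √(4734.8161·3596.4009/22535.6653) = 27.4885.

27.4885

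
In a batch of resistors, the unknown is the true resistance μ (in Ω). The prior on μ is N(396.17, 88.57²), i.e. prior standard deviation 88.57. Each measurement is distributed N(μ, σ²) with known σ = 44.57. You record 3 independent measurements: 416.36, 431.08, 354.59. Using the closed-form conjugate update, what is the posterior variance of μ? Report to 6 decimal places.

610.619609

For Normal data with known variance σ², a Normal(μ₀, σ₀²) prior on μ is conjugate. Posterior precision = 1/σ₀² + n/σ²; posterior mean is the precision-weighted average of μ₀ and x̄.
σ₀² = 88.57² = 7844.6449, σ² = 44.57² = 1986.4849; σ² + n·σ₀² = 1986.4849 + 3·7844.6449 = 25520.4196.
Posterior precision = 1/σ₀² + n/σ² = 1/7844.6449 + 3/1986.4849 = (σ² + n·σ₀²)/(σ₀²σ²) = 25520.4196/(7844.6449·1986.4849); posterior variance σₙ² = σ₀²σ²/(σ² + n·σ₀²) = 7844.6449·1986.4849/25520.4196 = 610.619609.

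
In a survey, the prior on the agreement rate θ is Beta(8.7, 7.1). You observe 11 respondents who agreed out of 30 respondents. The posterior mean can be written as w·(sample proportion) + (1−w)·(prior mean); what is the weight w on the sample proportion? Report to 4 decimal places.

0.6550

The Beta prior is conjugate to a Binomial/Bernoulli likelihood; the update adds successes to α and failures to β.
Posterior mean = (α₀+k)/(α₀+β₀+n) = [n/(α₀+β₀+n)]·(k/n) + [(α₀+β₀)/(α₀+β₀+n)]·α₀/(α₀+β₀), so only n and the prior enter the weight.
The weight on the data is w = n/(α₀+β₀+n) = 30/(8.7+7.1+30) = 30/45.8 = 0.6550.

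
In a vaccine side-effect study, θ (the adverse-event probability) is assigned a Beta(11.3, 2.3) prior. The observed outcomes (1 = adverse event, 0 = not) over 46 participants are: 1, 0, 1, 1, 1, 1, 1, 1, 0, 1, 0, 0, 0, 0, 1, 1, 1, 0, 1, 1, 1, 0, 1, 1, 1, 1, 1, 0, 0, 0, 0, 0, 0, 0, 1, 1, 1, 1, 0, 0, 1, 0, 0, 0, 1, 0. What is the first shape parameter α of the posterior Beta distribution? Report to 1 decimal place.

The Beta prior is conjugate to a Binomial/Bernoulli likelihood; the update adds successes to α and failures to β.
Posterior: Beta(α+k, β+n−k) = Beta(11.3+25, 2.3+21) = Beta(36.3, 23.3).
Posterior α = 36.3.

36.3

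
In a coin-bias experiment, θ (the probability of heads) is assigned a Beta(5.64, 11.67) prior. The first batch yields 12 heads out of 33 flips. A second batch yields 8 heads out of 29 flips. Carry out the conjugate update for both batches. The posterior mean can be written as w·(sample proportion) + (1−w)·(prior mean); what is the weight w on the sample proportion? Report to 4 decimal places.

0.7817

The Beta prior is conjugate to a Binomial/Bernoulli likelihood; the update adds successes to α and failures to β.
Total number of flips: n = 33 + 29 = 62.
Posterior mean = (α₀+k)/(α₀+β₀+n) = [n/(α₀+β₀+n)]·(k/n) + [(α₀+β₀)/(α₀+β₀+n)]·α₀/(α₀+β₀), so only n and the prior enter the weight.
The weight on the data is w = n/(α₀+β₀+n) = 62/(5.64+11.67+62) = 62/79.31 = 0.7817.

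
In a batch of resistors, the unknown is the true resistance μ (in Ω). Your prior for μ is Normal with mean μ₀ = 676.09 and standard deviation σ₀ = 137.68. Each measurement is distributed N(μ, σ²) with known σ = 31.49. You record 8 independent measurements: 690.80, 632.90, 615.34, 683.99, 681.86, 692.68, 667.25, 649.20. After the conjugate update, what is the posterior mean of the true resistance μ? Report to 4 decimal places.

664.3294

For Normal data with known variance σ², a Normal(μ₀, σ₀²) prior on μ is conjugate. Posterior precision = 1/σ₀² + n/σ²; posterior mean is the precision-weighted average of μ₀ and x̄.
Σxᵢ = 690.80 + 632.90 + 615.34 + 683.99 + 681.86 + 692.68 + 667.25 + 649.20 = 5314.02, so n·x̄ = 5314.02.
σ₀² = 137.68² = 18955.7824, σ² = 31.49² = 991.6201; σ² + n·σ₀² = 991.6201 + 8·18955.7824 = 152637.8793.
Posterior mean = (μ₀/σ₀² + n·x̄/σ²)/(1/σ₀² + n/σ²) = (σ²·μ₀ + σ₀²·n·x̄)/(σ² + n·σ₀²) = (991.6201·676.09 + 18955.7824·5314.02)/152637.8793 = 101401831.222657/152637.8793 = 664.3294.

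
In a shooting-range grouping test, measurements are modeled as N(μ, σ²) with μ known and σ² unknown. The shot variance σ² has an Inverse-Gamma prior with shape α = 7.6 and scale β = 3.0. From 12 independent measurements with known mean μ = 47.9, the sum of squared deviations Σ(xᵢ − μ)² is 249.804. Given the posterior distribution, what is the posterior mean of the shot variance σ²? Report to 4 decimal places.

With known mean μ and an Inverse-Gamma(α, β) prior on σ², the Normal likelihood is conjugate: posterior is Inv-Gamma(α + n/2, β + Σ(xᵢ−μ)²/2).
Posterior: Inv-Gamma(7.6 + 12/2, 3.0 + 249.804/2) = Inv-Gamma(13.60, 127.9020).
E[σ²|data] = β/(α−1) = 127.9020/12.60 = 10.1510.

10.1510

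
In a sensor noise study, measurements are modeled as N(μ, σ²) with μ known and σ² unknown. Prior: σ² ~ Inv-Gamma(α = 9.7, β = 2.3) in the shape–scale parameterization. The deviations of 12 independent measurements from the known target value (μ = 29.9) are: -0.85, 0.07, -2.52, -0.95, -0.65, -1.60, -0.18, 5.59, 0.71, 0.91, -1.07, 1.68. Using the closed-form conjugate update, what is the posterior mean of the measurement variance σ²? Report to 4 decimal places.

1.7736

With known mean μ and an Inverse-Gamma(α, β) prior on σ², the Normal likelihood is conjugate: posterior is Inv-Gamma(α + n/2, β + Σ(xᵢ−μ)²/2).
Σ(xᵢ−μ)² = (-0.85)² + (0.07)² + (-2.52)² + (-0.95)² + (-0.65)² + (-1.60)² + (-0.18)² + (5.59)² + (0.71)² + (0.91)² + (-1.07)² + (1.68)² = 47.5428.
Posterior: Inv-Gamma(9.7 + 12/2, 2.3 + 47.5428/2) = Inv-Gamma(15.70, 26.07140).
E[σ²|data] = β/(α−1) = 26.07140/14.70 = 1.7736.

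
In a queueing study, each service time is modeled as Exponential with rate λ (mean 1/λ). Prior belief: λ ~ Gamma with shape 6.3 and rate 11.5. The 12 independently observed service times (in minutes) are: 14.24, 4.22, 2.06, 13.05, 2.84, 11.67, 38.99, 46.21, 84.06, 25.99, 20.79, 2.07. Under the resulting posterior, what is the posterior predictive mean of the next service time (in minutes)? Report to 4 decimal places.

With a Gamma(shape α, rate β) prior on the exponential rate λ, the posterior after n observations with total T = Σxᵢ is Gamma(α+n, β+T).
Sum of observations T = 266.19 minutes; n = 12.
Posterior: Gamma(6.3+12, 11.5+266.19) = Gamma(18.3, 277.69).
The predictive distribution for the next observation is Lomax; its mean is β/(α−1) = 277.69/17.3 = 16.0514.

16.0514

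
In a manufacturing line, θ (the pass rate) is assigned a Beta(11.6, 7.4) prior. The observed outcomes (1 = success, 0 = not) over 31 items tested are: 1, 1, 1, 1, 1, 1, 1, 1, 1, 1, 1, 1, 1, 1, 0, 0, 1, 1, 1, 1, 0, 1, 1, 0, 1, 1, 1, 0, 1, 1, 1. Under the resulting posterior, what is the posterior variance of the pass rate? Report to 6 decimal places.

0.003657

The Beta prior is conjugate to a Binomial/Bernoulli likelihood; the update adds successes to α and failures to β.
Posterior: Beta(α+k, β+n−k) = Beta(11.6+26, 7.4+5) = Beta(37.6, 12.4).
Var = αβ/((α+β)²(α+β+1)) = 37.6·12.4/(50.0²·51.0) = 0.003657.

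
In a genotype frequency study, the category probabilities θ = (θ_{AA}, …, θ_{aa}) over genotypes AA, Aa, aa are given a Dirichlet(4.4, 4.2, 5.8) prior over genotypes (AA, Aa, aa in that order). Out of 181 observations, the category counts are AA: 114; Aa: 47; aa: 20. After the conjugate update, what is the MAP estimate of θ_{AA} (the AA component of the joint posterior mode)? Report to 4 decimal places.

The Dirichlet prior is conjugate to the Multinomial likelihood: each posterior αⱼ = prior αⱼ + observed count nⱼ.
Posterior concentration: (118.4, 51.2, 25.8), total = 195.4.
Joint mode component: (α_{AA}−1)/(Σα−K) = 117.4/192.4 = 0.6102.

0.6102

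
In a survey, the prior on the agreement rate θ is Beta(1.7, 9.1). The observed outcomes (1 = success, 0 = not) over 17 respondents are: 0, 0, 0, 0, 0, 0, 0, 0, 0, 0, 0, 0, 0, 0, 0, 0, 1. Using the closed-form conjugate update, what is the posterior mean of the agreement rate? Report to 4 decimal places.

The Beta prior is conjugate to a Binomial/Bernoulli likelihood; the update adds successes to α and failures to β.
Posterior: Beta(α+k, β+n−k) = Beta(1.7+1, 9.1+16) = Beta(2.7, 25.1).
Posterior mean = α/(α+β) = 2.7/27.8 = 0.0971.

0.0971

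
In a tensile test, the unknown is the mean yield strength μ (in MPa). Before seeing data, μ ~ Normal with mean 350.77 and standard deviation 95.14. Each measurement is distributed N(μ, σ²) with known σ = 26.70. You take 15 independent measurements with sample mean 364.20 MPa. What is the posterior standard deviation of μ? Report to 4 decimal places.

For Normal data with known variance σ², a Normal(μ₀, σ₀²) prior on μ is conjugate. Posterior precision = 1/σ₀² + n/σ²; posterior mean is the precision-weighted average of μ₀ and x̄.
σ₀² = 95.14² = 9051.6196, σ² = 26.70² = 712.89; σ² + n·σ₀² = 712.89 + 15·9051.6196 = 136487.184.
Posterior precision = 1/σ₀² + n/σ² = 1/9051.6196 + 15/712.89 = (σ² + n·σ₀²)/(σ₀²σ²) = 136487.184/(9051.6196·712.89); posterior variance σₙ² = σ₀²σ²/(σ² + n·σ₀²) = 9051.6196·712.89/136487.184 = 47.277766.
Posterior SD = √σₙ² = √(9051.6196·712.89/136487.184) = 6.8759.

6.8759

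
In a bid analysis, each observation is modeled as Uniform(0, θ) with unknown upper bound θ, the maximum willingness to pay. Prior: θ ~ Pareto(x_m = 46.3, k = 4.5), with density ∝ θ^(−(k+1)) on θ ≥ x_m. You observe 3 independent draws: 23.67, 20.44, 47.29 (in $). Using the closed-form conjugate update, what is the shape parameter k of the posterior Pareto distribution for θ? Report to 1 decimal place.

A Pareto(scale x_m, shape k) prior on the upper bound θ of Uniform(0, θ) is conjugate: posterior is Pareto(max(x_m, max xᵢ), k + n).
Sample maximum = 47.29; prior scale x_m = 46.3 → posterior scale = max = 47.29.
Posterior shape = 4.5 + 3 = 7.5.
Posterior shape k = 7.5.

7.5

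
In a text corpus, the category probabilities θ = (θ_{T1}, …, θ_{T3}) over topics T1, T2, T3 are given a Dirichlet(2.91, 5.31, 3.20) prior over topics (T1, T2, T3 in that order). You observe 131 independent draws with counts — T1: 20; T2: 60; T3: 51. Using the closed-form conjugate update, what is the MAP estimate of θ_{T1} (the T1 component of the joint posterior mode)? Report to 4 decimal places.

The Dirichlet prior is conjugate to the Multinomial likelihood: each posterior αⱼ = prior αⱼ + observed count nⱼ.
Posterior concentration: (22.91, 65.31, 54.20), total = 142.42.
Joint mode component: (α_{T1}−1)/(Σα−K) = 21.91/139.42 = 0.1572.

0.1572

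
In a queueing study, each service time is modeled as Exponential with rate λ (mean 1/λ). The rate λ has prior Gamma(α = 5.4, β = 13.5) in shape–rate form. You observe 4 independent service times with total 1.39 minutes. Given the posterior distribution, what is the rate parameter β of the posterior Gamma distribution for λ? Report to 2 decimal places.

14.89

With a Gamma(shape α, rate β) prior on the exponential rate λ, the posterior after n observations with total T = Σxᵢ is Gamma(α+n, β+T).
Posterior: Gamma(5.4+4, 13.5+1.39) = Gamma(9.4, 14.89).
Posterior β = 14.89.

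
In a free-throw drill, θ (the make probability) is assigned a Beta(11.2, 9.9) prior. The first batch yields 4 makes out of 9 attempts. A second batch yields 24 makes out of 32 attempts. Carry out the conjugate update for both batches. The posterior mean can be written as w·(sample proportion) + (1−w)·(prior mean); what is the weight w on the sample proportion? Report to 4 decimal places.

The Beta prior is conjugate to a Binomial/Bernoulli likelihood; the update adds successes to α and failures to β.
Total number of attempts: n = 9 + 32 = 41.
Posterior mean = (α₀+k)/(α₀+β₀+n) = [n/(α₀+β₀+n)]·(k/n) + [(α₀+β₀)/(α₀+β₀+n)]·α₀/(α₀+β₀), so only n and the prior enter the weight.
The weight on the data is w = n/(α₀+β₀+n) = 41/(11.2+9.9+41) = 41/62.1 = 0.6602.

0.6602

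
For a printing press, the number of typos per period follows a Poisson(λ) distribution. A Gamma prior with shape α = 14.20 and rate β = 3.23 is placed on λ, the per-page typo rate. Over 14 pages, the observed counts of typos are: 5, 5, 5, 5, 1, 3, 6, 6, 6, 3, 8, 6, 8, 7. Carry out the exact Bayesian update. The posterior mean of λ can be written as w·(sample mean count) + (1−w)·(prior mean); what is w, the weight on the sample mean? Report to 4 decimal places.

With a Gamma(shape α, rate β) prior, the Poisson likelihood is conjugate: the posterior is Gamma(α + ΣXᵢ, β + n).
Posterior mean = (α₀+S)/(β₀+n) = [n/(β₀+n)]·(S/n) + [β₀/(β₀+n)]·(α₀/β₀), so only n and β₀ enter the weight.
Weight on data w = n/(β₀+n) = 14/(3.23+14) = 14/17.23 = 0.8125.

0.8125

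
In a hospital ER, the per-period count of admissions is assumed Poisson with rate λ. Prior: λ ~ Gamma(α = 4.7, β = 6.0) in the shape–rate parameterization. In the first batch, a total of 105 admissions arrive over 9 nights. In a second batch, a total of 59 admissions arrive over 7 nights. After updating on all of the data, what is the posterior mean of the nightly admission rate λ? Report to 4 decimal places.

With a Gamma(shape α, rate β) prior, the Poisson likelihood is conjugate: the posterior is Gamma(α + ΣXᵢ, β + n).
After batch 1: Gamma(α+S, β+n) = Gamma(4.7+105, 6.0+9) = Gamma(109.7, 15.0).
After batch 2: Gamma(α+S, β+n) = Gamma(109.7+59, 15.0+7) = Gamma(168.7, 22.0).
Posterior mean = α/β = 168.7/22.0 = 7.6682.

7.6682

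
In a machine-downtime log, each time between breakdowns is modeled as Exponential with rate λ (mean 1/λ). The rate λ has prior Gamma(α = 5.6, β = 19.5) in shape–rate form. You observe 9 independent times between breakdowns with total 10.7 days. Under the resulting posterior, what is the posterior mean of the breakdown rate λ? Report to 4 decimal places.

0.4834

With a Gamma(shape α, rate β) prior on the exponential rate λ, the posterior after n observations with total T = Σxᵢ is Gamma(α+n, β+T).
Posterior: Gamma(5.6+9, 19.5+10.7) = Gamma(14.6, 30.2).
Posterior mean of λ = α/β = 14.6/30.2 = 0.4834.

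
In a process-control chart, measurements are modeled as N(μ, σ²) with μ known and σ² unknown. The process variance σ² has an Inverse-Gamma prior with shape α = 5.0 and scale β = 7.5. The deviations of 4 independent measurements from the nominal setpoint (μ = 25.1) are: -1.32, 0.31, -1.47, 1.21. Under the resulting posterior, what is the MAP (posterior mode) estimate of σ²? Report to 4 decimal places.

1.2790

With known mean μ and an Inverse-Gamma(α, β) prior on σ², the Normal likelihood is conjugate: posterior is Inv-Gamma(α + n/2, β + Σ(xᵢ−μ)²/2).
Σ(xᵢ−μ)² = (-1.32)² + (0.31)² + (-1.47)² + (1.21)² = 5.4635.
Posterior: Inv-Gamma(5.0 + 4/2, 7.5 + 5.4635/2) = Inv-Gamma(7.00, 10.23175).
Mode = β/(α+1) = 10.23175/8.00 = 1.2790.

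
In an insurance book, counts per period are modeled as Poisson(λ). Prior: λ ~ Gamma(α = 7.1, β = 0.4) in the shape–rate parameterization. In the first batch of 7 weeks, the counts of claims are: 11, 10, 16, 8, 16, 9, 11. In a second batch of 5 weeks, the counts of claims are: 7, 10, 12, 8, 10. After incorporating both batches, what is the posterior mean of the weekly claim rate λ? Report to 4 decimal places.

With a Gamma(shape α, rate β) prior, the Poisson likelihood is conjugate: the posterior is Gamma(α + ΣXᵢ, β + n).
Batch 1: sum of counts S = 81 over n = 7 weeks.
After batch 1: Gamma(α+S, β+n) = Gamma(7.1+81, 0.4+7) = Gamma(88.1, 7.4).
Batch 2: sum of counts S = 47 over n = 5 weeks.
After batch 2: Gamma(α+S, β+n) = Gamma(88.1+47, 7.4+5) = Gamma(135.1, 12.4).
Posterior mean = α/β = 135.1/12.4 = 10.8952.

10.8952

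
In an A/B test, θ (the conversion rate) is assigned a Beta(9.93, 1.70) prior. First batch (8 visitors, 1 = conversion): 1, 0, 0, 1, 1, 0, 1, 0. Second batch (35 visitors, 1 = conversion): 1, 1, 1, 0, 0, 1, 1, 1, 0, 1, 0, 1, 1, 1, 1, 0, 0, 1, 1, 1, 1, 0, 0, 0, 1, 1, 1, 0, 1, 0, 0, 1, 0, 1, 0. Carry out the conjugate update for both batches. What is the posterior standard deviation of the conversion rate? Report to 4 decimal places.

The Beta prior is conjugate to a Binomial/Bernoulli likelihood; the update adds successes to α and failures to β.
After batch 1: Beta(9.93+4, 1.70+4) = Beta(13.93, 5.70).
After batch 2: Beta(13.93+21, 5.70+14) = Beta(34.93, 19.70).
Var = αβ/((α+β)²(α+β+1)) = 34.93·19.70/(54.63²·55.63) = 0.00414470; SD = √0.00414470 = 0.0644.

0.0644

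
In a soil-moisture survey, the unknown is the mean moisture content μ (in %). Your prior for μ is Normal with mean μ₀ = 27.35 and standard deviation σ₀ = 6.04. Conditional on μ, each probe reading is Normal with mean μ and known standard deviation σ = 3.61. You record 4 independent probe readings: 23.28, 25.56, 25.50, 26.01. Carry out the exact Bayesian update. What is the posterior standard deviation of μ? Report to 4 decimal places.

1.7294

For Normal data with known variance σ², a Normal(μ₀, σ₀²) prior on μ is conjugate. Posterior precision = 1/σ₀² + n/σ²; posterior mean is the precision-weighted average of μ₀ and x̄.
σ₀² = 6.04² = 36.4816, σ² = 3.61² = 13.0321; σ² + n·σ₀² = 13.0321 + 4·36.4816 = 158.9585.
Posterior precision = 1/σ₀² + n/σ² = 1/36.4816 + 4/13.0321 = (σ² + n·σ₀²)/(σ₀²σ²) = 158.9585/(36.4816·13.0321); posterior variance σₙ² = σ₀²σ²/(σ² + n·σ₀²) = 36.4816·13.0321/158.9585 = 2.990918.
Posterior SD = √σₙ² = √(36.4816·13.0321/158.9585) = 1.7294.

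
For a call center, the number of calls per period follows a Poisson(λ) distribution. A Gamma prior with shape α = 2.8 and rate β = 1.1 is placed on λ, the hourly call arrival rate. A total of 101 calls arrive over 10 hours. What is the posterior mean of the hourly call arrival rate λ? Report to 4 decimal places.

9.3514

With a Gamma(shape α, rate β) prior, the Poisson likelihood is conjugate: the posterior is Gamma(α + ΣXᵢ, β + n).
Posterior: Gamma(α+S, β+n) = Gamma(2.8+101, 1.1+10) = Gamma(103.8, 11.1).
Posterior mean = α/β = 103.8/11.1 = 9.3514.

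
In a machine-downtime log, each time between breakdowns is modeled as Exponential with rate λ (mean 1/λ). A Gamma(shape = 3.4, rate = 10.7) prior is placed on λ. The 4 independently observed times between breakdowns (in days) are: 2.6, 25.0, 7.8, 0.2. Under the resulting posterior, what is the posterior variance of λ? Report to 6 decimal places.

With a Gamma(shape α, rate β) prior on the exponential rate λ, the posterior after n observations with total T = Σxᵢ is Gamma(α+n, β+T).
Sum of observations T = 35.6 days; n = 4.
Posterior: Gamma(3.4+4, 10.7+35.6) = Gamma(7.4, 46.3).
Var = α/β² = 0.003452.

0.003452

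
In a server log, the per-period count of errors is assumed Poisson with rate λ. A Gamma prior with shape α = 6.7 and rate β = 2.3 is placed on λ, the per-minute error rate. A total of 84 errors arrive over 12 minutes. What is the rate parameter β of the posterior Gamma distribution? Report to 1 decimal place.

14.3

With a Gamma(shape α, rate β) prior, the Poisson likelihood is conjugate: the posterior is Gamma(α + ΣXᵢ, β + n).
Posterior: Gamma(α+S, β+n) = Gamma(6.7+84, 2.3+12) = Gamma(90.7, 14.3).
Posterior β = 14.3.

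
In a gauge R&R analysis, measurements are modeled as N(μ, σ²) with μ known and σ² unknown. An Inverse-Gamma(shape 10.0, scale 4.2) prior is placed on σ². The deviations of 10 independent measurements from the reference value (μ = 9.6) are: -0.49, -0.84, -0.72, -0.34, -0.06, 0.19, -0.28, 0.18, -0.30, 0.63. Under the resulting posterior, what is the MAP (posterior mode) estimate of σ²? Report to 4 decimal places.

With known mean μ and an Inverse-Gamma(α, β) prior on σ², the Normal likelihood is conjugate: posterior is Inv-Gamma(α + n/2, β + Σ(xᵢ−μ)²/2).
Σ(xᵢ−μ)² = (-0.49)² + (-0.84)² + (-0.72)² + (-0.34)² + (-0.06)² + (0.19)² + (-0.28)² + (0.18)² + (-0.30)² + (0.63)² = 2.2171.
Posterior: Inv-Gamma(10.0 + 10/2, 4.2 + 2.2171/2) = Inv-Gamma(15.00, 5.30855).
Mode = β/(α+1) = 5.30855/16.00 = 0.3318.

0.3318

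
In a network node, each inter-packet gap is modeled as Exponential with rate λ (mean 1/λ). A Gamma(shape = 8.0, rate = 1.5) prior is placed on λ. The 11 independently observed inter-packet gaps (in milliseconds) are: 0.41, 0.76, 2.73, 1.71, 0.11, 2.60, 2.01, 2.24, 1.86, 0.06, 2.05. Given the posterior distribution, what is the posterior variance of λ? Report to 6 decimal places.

0.058382

With a Gamma(shape α, rate β) prior on the exponential rate λ, the posterior after n observations with total T = Σxᵢ is Gamma(α+n, β+T).
Sum of observations T = 16.54 milliseconds; n = 11.
Posterior: Gamma(8.0+11, 1.5+16.54) = Gamma(19.0, 18.04).
Var = α/β² = 0.058382.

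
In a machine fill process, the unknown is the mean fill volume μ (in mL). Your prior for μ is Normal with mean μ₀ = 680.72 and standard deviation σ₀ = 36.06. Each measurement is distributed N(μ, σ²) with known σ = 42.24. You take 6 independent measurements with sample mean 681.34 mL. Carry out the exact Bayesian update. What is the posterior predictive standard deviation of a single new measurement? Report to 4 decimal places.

For Normal data with known variance σ², a Normal(μ₀, σ₀²) prior on μ is conjugate. Posterior precision = 1/σ₀² + n/σ²; posterior mean is the precision-weighted average of μ₀ and x̄.
σ₀² = 36.06² = 1300.3236, σ² = 42.24² = 1784.2176; σ² + n·σ₀² = 1784.2176 + 6·1300.3236 = 9586.1592.
Posterior precision = 1/σ₀² + n/σ² = 1/1300.3236 + 6/1784.2176 = (σ² + n·σ₀²)/(σ₀²σ²) = 9586.1592/(1300.3236·1784.2176); posterior variance σₙ² = σ₀²σ²/(σ² + n·σ₀²) = 1300.3236·1784.2176/9586.1592 = 242.021878.
Predictive variance for one new observation = σₙ² + σ² = 1300.3236·1784.2176/9586.1592 + 1784.2176 = σ²·(σ₀² + 9586.1592)/9586.1592 = 1784.2176·10886.4828/9586.1592 = 2026.239478; SD = √(1784.2176·10886.4828/9586.1592) = 45.0138.

45.0138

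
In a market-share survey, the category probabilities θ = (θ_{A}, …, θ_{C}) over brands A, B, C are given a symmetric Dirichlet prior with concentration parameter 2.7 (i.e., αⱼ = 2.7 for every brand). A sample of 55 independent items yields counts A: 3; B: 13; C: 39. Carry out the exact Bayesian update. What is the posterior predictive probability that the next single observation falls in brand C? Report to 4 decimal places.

The Dirichlet prior is conjugate to the Multinomial likelihood: each posterior αⱼ = prior αⱼ + observed count nⱼ.
Posterior concentration: (5.7, 15.7, 41.7), total = 63.1.
P(next = C | data) = α_{C}/Σα = 0.6609.

0.6609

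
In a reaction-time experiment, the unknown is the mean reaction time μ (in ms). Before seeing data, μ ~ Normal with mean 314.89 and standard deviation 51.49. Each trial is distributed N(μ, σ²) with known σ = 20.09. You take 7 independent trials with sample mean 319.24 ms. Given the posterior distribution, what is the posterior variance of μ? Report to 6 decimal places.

56.431047

For Normal data with known variance σ², a Normal(μ₀, σ₀²) prior on μ is conjugate. Posterior precision = 1/σ₀² + n/σ²; posterior mean is the precision-weighted average of μ₀ and x̄.
σ₀² = 51.49² = 2651.2201, σ² = 20.09² = 403.6081; σ² + n·σ₀² = 403.6081 + 7·2651.2201 = 18962.1488.
Posterior precision = 1/σ₀² + n/σ² = 1/2651.2201 + 7/403.6081 = (σ² + n·σ₀²)/(σ₀²σ²) = 18962.1488/(2651.2201·403.6081); posterior variance σₙ² = σ₀²σ²/(σ² + n·σ₀²) = 2651.2201·403.6081/18962.1488 = 56.431047.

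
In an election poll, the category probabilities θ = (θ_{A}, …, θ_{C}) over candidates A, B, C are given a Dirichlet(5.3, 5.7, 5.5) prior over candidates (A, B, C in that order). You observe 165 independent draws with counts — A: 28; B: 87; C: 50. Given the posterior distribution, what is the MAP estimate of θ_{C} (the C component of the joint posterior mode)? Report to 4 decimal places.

The Dirichlet prior is conjugate to the Multinomial likelihood: each posterior αⱼ = prior αⱼ + observed count nⱼ.
Posterior concentration: (33.3, 92.7, 55.5), total = 181.5.
Joint mode component: (α_{C}−1)/(Σα−K) = 54.5/178.5 = 0.3053.

0.3053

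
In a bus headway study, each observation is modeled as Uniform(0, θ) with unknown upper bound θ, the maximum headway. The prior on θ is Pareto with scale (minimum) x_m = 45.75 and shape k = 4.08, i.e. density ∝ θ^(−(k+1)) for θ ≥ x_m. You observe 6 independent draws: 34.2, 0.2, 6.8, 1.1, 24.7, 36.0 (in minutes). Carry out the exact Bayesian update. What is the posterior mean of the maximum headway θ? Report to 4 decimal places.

A Pareto(scale x_m, shape k) prior on the upper bound θ of Uniform(0, θ) is conjugate: posterior is Pareto(max(x_m, max xᵢ), k + n).
Sample maximum = 36.0; prior scale x_m = 45.75 → posterior scale = max = 45.75.
Posterior shape = 4.08 + 6 = 10.08.
E[θ|data] = k·x_m/(k−1) = 10.08·45.75/9.08 = 50.7885.

50.7885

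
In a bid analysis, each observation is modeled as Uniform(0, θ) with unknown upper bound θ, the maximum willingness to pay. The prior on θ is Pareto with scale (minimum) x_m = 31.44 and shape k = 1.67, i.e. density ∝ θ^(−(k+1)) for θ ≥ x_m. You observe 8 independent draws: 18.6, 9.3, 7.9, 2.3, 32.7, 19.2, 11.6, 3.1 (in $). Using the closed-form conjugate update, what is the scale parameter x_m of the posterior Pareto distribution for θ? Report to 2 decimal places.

A Pareto(scale x_m, shape k) prior on the upper bound θ of Uniform(0, θ) is conjugate: posterior is Pareto(max(x_m, max xᵢ), k + n).
Sample maximum = 32.7; prior scale x_m = 31.44 → posterior scale = max = 32.70.
Posterior shape = 1.67 + 8 = 9.67.
Posterior scale x_m = 32.70.

32.70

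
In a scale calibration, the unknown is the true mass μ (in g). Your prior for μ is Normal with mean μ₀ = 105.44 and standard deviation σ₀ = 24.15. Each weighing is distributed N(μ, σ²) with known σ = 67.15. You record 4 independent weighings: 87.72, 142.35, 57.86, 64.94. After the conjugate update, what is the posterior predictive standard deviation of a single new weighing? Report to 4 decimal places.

69.9535

For Normal data with known variance σ², a Normal(μ₀, σ₀²) prior on μ is conjugate. Posterior precision = 1/σ₀² + n/σ²; posterior mean is the precision-weighted average of μ₀ and x̄.
σ₀² = 24.15² = 583.2225, σ² = 67.15² = 4509.1225; σ² + n·σ₀² = 4509.1225 + 4·583.2225 = 6842.0125.
Posterior precision = 1/σ₀² + n/σ² = 1/583.2225 + 4/4509.1225 = (σ² + n·σ₀²)/(σ₀²σ²) = 6842.0125/(583.2225·4509.1225); posterior variance σₙ² = σ₀²σ²/(σ² + n·σ₀²) = 583.2225·4509.1225/6842.0125 = 384.363767.
Predictive variance for one new observation = σₙ² + σ² = 583.2225·4509.1225/6842.0125 + 4509.1225 = σ²·(σ₀² + 6842.0125)/6842.0125 = 4509.1225·7425.235/6842.0125 = 4893.486267; SD = √(4509.1225·7425.235/6842.0125) = 69.9535.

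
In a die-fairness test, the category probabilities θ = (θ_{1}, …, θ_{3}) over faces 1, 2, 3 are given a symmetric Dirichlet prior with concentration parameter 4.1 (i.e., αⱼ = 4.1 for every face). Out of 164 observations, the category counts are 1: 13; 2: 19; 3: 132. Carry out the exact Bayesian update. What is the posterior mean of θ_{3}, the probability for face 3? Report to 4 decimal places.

The Dirichlet prior is conjugate to the Multinomial likelihood: each posterior αⱼ = prior αⱼ + observed count nⱼ.
Posterior concentration: (17.1, 23.1, 136.1), total = 176.3.
E[θ_{3}|data] = α_{3}/Σα = 136.1/176.3 = 0.7720.

0.7720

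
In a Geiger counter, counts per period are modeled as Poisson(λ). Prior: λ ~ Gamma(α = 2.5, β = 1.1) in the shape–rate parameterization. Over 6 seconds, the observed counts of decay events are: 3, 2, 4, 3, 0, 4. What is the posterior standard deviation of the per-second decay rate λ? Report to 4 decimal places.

0.6058

With a Gamma(shape α, rate β) prior, the Poisson likelihood is conjugate: the posterior is Gamma(α + ΣXᵢ, β + n).
Sum of counts S = 16 over n = 6 seconds.
Posterior: Gamma(α+S, β+n) = Gamma(2.5+16, 1.1+6) = Gamma(18.5, 7.1).
SD = √α/β = √18.5/7.1 = 0.6058.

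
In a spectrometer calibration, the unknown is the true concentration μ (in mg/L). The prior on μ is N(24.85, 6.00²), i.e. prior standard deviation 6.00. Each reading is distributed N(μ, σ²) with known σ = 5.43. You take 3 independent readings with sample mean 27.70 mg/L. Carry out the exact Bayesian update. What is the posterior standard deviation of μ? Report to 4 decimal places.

For Normal data with known variance σ², a Normal(μ₀, σ₀²) prior on μ is conjugate. Posterior precision = 1/σ₀² + n/σ²; posterior mean is the precision-weighted average of μ₀ and x̄.
σ₀² = 6.00² = 36, σ² = 5.43² = 29.4849; σ² + n·σ₀² = 29.4849 + 3·36 = 137.4849.
Posterior precision = 1/σ₀² + n/σ² = 1/36 + 3/29.4849 = (σ² + n·σ₀²)/(σ₀²σ²) = 137.4849/(36·29.4849); posterior variance σₙ² = σ₀²σ²/(σ² + n·σ₀²) = 36·29.4849/137.4849 = 7.720531.
Posterior SD = √σₙ² = √(36·29.4849/137.4849) = 2.7786.

2.7786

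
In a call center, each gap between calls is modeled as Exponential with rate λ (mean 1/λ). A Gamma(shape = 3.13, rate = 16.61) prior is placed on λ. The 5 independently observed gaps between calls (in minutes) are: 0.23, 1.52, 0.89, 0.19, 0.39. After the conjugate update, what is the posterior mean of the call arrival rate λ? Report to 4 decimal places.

With a Gamma(shape α, rate β) prior on the exponential rate λ, the posterior after n observations with total T = Σxᵢ is Gamma(α+n, β+T).
Sum of observations T = 3.22 minutes; n = 5.
Posterior: Gamma(3.13+5, 16.61+3.22) = Gamma(8.13, 19.83).
Posterior mean of λ = α/β = 8.13/19.83 = 0.4100.

0.4100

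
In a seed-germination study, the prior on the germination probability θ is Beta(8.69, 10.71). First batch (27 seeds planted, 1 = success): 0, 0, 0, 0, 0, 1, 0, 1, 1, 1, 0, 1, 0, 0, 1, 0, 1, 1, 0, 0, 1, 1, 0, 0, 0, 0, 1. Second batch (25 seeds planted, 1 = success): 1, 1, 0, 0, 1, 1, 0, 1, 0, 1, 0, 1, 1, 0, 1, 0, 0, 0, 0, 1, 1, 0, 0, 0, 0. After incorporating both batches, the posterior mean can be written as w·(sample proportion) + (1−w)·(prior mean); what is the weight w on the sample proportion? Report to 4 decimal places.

The Beta prior is conjugate to a Binomial/Bernoulli likelihood; the update adds successes to α and failures to β.
Total number of seeds planted: n = 27 + 25 = 52.
Posterior mean = (α₀+k)/(α₀+β₀+n) = [n/(α₀+β₀+n)]·(k/n) + [(α₀+β₀)/(α₀+β₀+n)]·α₀/(α₀+β₀), so only n and the prior enter the weight.
The weight on the data is w = n/(α₀+β₀+n) = 52/(8.69+10.71+52) = 52/71.40 = 0.7283.

0.7283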